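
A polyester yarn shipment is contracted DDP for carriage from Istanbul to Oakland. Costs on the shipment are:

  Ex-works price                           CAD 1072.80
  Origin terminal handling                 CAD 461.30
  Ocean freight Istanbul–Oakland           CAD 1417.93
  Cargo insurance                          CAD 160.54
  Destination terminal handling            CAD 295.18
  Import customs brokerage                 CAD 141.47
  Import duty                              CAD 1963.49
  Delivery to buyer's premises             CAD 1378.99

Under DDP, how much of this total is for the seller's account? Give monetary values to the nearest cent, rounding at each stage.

DDP: the seller bears all costs including import duty.
Seller's account: goods 1072.80 + origin terminal 461.30 + freight 1417.93 + insurance 160.54 + destination terminal 295.18 + brokerage 141.47 + duty 1963.49 + delivery 1378.99 = 6891.70
Buyer's account: 0.00

Seller's account: CAD 6891.70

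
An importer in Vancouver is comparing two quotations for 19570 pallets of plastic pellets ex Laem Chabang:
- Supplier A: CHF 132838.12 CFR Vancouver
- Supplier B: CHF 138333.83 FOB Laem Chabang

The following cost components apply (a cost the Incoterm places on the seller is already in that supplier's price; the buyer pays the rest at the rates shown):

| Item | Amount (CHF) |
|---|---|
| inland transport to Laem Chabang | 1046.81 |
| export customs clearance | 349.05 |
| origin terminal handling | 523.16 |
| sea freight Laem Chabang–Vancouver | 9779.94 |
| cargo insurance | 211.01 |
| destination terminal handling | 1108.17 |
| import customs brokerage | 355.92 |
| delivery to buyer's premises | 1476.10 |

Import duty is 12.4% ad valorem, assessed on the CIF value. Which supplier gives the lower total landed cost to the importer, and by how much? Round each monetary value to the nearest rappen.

Supplier A (CFR):
CIF value = CFR price + insurance = 132838.12 + 211.01 = 133049.13
Import duty = 133049.13 × 12.4% = 16498.09
Buyer bears (A): 211.01 + 1108.17 + 355.92 + 1476.10 = 3151.20
Landed cost (A) = invoice 132838.12 + 3151.20 + duty 16498.09 = 152487.41
Supplier B (FOB):
CIF value = FOB price + freight + insurance = 138333.83 + 9779.94 + 211.01 = 148324.78
Import duty = 148324.78 × 12.4% = 18392.27
Buyer bears (B): 9779.94 + 211.01 + 1108.17 + 355.92 + 1476.10 = 12931.14
Landed cost (B) = invoice 138333.83 + 12931.14 + duty 18392.27 = 169657.24
Difference = |152487.41 − 169657.24| = 17169.83

Supplier A is cheaper by CHF 17169.83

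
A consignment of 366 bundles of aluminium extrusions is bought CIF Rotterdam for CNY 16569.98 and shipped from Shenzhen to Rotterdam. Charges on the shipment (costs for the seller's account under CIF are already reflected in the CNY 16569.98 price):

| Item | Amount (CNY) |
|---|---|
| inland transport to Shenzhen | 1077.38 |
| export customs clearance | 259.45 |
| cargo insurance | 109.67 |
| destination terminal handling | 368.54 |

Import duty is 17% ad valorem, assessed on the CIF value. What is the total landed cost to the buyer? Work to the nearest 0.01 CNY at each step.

CIF: the seller pays costs through ocean freight and marine insurance to the destination port.
Already in the invoice (seller's account under CIF): inland to port, export clearance, insurance — exclude.
The CIF price already equals the CIF value: 16569.98
Import duty = 16569.98 × 17% = 2816.90
Buyer bears: destination terminal 368.54 + duty 2816.90 = 3185.44
Landed cost = invoice 16569.98 + 3185.44 = 19755.42

Total landed cost: CNY 19755.42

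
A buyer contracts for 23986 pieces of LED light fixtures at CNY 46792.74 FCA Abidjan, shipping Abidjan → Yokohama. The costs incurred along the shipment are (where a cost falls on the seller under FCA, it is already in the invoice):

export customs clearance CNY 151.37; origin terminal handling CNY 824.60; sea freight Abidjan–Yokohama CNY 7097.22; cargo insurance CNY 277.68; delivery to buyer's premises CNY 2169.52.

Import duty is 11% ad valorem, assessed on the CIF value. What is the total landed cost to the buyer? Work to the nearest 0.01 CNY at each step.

FCA: the seller delivers export-cleared goods to the carrier; the buyer bears costs from that point.
Already in the invoice (seller's account under FCA): export clearance — exclude.
CIF value = FCA price + origin terminal + freight + insurance = 46792.74 + 824.60 + 7097.22 + 277.68 = 54992.24
Import duty = 54992.24 × 11% = 6049.15
Buyer bears: origin terminal 824.60 + freight 7097.22 + insurance 277.68 + delivery 2169.52 + duty 6049.15 = 16418.17
Landed cost = invoice 46792.74 + 16418.17 = 63210.91

Total landed cost: CNY 63210.91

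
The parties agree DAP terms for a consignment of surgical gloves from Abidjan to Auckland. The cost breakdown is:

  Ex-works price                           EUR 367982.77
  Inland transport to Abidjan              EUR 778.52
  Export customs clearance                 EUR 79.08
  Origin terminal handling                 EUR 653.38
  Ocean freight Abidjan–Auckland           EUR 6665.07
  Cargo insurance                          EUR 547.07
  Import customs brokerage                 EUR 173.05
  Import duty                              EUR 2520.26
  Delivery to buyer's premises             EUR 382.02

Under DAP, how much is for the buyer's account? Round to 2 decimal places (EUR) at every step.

Buyer's account: EUR 2693.31

DAP: the seller bears all costs to the named destination except import duty and clearance.
Seller's account: goods 367982.77 + inland to port 778.52 + export clearance 79.08 + origin terminal 653.38 + freight 6665.07 + insurance 547.07 + delivery 382.02 = 377087.91
Buyer's account: brokerage 173.05 + duty 2520.26 = 2693.31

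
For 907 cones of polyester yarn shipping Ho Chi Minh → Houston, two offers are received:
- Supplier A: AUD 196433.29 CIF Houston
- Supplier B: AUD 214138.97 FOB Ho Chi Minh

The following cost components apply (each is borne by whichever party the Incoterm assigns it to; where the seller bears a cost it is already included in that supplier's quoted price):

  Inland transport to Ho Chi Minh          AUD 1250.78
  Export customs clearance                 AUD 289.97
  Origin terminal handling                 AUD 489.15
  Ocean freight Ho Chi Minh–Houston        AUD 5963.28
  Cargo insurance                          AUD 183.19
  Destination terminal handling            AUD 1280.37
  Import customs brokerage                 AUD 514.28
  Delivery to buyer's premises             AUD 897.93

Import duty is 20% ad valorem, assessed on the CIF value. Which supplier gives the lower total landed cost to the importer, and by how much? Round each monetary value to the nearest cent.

Supplier A (CIF):
The CIF price already equals the CIF value: 196433.29
Import duty = 196433.29 × 20% = 39286.66
Buyer bears (A): 1280.37 + 514.28 + 897.93 = 2692.58
Landed cost (A) = invoice 196433.29 + 2692.58 + duty 39286.66 = 238412.53
Supplier B (FOB):
CIF value = FOB price + freight + insurance = 214138.97 + 5963.28 + 183.19 = 220285.44
Import duty = 220285.44 × 20% = 44057.09
Buyer bears (B): 5963.28 + 183.19 + 1280.37 + 514.28 + 897.93 = 8839.05
Landed cost (B) = invoice 214138.97 + 8839.05 + duty 44057.09 = 267035.11
Difference = |238412.53 − 267035.11| = 28622.58

Supplier A is cheaper by AUD 28622.58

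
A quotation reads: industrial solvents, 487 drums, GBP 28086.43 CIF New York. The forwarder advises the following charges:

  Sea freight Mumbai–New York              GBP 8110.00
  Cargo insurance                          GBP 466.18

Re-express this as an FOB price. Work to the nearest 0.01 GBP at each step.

From CIF to FOB, the seller no longer bears: freight, insurance.
FOB price = 28086.43 − 8110.00 − 466.18 = 19510.25

FOB price: GBP 19510.25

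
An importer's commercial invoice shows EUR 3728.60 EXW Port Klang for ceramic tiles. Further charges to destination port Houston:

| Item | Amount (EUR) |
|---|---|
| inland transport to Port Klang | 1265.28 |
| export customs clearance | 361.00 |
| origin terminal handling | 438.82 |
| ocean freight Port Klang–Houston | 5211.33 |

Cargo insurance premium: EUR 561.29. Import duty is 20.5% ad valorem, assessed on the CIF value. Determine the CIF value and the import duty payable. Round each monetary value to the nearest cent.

CIF value: EUR 11566.32; import duty: EUR 2371.10

CIF = EXW price + pre-shipment costs + freight + insurance
CIF = 3728.60 + 1265.28 + 361.00 + 438.82 + 5211.33 + 561.29 = 11566.32
Import duty = 11566.32 × 20.5% = 2371.10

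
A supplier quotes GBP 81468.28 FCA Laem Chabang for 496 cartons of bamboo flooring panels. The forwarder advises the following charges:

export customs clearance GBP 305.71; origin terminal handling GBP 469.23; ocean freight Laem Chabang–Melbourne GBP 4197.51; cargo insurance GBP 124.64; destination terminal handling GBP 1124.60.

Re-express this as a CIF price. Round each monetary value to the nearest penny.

CIF price: GBP 86259.66

Not relevant to the conversion: export clearance — on the seller under both FCA and CIF; already in the FCA price and stays in the CIF price. destination terminal — on the buyer under both terms; not part of either seller's price.
From FCA to CIF, the seller additionally bears: origin terminal, freight, insurance.
CIF price = 81468.28 + 469.23 + 4197.51 + 124.64 = 86259.66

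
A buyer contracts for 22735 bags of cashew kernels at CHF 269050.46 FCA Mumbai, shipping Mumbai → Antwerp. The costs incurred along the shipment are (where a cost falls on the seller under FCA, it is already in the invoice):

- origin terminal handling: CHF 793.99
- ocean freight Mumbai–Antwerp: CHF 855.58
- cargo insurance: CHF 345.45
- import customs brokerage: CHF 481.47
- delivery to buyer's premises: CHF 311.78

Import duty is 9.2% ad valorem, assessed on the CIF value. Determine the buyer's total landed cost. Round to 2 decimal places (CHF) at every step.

Total landed cost: CHF 296774.91

FCA: the seller delivers export-cleared goods to the carrier; the buyer bears costs from that point.
CIF value = FCA price + origin terminal + freight + insurance = 269050.46 + 793.99 + 855.58 + 345.45 = 271045.48
Import duty = 271045.48 × 9.2% = 24936.18
Buyer bears: origin terminal 793.99 + freight 855.58 + insurance 345.45 + brokerage 481.47 + delivery 311.78 + duty 24936.18 = 27724.45
Landed cost = invoice 269050.46 + 27724.45 = 296774.91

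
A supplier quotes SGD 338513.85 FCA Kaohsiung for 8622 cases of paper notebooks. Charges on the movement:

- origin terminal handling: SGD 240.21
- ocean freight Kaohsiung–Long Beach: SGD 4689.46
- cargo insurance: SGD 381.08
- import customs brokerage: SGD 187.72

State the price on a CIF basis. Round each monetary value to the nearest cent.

Not relevant to the conversion: brokerage — on the buyer under both terms; not part of either seller's price.
From FCA to CIF, the seller additionally bears: origin terminal, freight, insurance.
CIF price = 338513.85 + 240.21 + 4689.46 + 381.08 = 343824.60

CIF price: SGD 343824.60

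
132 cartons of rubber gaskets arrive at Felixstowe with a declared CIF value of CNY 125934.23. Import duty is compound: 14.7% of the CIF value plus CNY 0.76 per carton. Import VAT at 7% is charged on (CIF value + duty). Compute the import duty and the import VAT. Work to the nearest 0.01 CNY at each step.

Import duty: CNY 18612.65; import VAT: CNY 10118.28

Ad valorem component: 125934.23 × 14.7% = 18512.33
Specific component: 132 × 0.76 = 100.32
Import duty = 18512.33 + 100.32 = 18612.65
VAT base = CIF + duty = 125934.23 + 18612.65 = 144546.88
Import VAT = 144546.88 × 7% = 10118.28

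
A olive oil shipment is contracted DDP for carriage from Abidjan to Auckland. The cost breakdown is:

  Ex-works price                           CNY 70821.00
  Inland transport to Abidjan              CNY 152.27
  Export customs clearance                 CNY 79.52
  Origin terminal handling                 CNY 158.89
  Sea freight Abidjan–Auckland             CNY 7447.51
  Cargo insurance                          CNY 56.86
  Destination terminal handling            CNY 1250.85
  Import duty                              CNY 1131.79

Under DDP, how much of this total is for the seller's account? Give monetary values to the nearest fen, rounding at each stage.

Seller's account: CNY 81098.69

DDP: the seller bears all costs including import duty.
Seller's account: goods 70821.00 + inland to port 152.27 + export clearance 79.52 + origin terminal 158.89 + freight 7447.51 + insurance 56.86 + destination terminal 1250.85 + duty 1131.79 = 81098.69
Buyer's account: 0.00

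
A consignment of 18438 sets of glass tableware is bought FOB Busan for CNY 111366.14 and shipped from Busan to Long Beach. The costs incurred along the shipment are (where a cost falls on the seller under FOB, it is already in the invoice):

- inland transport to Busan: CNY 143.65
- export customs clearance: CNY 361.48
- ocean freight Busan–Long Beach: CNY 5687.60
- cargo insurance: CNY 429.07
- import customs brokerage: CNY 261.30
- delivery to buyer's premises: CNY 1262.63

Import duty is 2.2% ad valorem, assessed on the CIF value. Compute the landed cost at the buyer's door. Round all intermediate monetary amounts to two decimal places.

FOB: the seller bears costs until goods are on board at the origin port; the buyer bears freight, insurance and all costs thereafter.
Already in the invoice (seller's account under FOB): inland to port, export clearance — exclude.
CIF value = FOB price + freight + insurance = 111366.14 + 5687.60 + 429.07 = 117482.81
Import duty = 117482.81 × 2.2% = 2584.62
Buyer bears: freight 5687.60 + insurance 429.07 + brokerage 261.30 + delivery 1262.63 + duty 2584.62 = 10225.22
Landed cost = invoice 111366.14 + 10225.22 = 121591.36

Total landed cost: CNY 121591.36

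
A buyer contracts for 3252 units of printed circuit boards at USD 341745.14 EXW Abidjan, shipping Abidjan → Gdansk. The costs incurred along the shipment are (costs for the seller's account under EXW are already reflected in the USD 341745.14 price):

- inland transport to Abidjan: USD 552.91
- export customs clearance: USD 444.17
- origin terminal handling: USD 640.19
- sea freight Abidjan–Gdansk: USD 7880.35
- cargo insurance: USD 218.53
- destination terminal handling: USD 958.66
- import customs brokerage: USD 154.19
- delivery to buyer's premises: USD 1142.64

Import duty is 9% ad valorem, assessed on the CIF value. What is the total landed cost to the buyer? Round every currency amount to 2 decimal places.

EXW: the seller makes goods available at their premises; the buyer bears all onward costs.
CIF value = EXW price + inland to port + export clearance + origin terminal + freight + insurance = 341745.14 + 552.91 + 444.17 + 640.19 + 7880.35 + 218.53 = 351481.29
Import duty = 351481.29 × 9% = 31633.32
Buyer bears: inland to port 552.91 + export clearance 444.17 + origin terminal 640.19 + freight 7880.35 + insurance 218.53 + destination terminal 958.66 + brokerage 154.19 + delivery 1142.64 + duty 31633.32 = 43624.96
Landed cost = invoice 341745.14 + 43624.96 = 385370.10

Total landed cost: USD 385370.10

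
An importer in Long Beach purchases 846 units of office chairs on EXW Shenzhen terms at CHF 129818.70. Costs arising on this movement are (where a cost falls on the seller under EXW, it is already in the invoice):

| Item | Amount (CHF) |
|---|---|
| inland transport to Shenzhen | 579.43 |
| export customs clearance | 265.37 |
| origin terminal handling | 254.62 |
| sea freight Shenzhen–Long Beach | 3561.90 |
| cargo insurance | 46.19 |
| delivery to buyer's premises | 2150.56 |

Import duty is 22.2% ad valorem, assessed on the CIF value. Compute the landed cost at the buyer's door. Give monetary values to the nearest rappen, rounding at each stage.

Total landed cost: CHF 166541.59

EXW: the seller makes goods available at their premises; the buyer bears all onward costs.
CIF value = EXW price + inland to port + export clearance + origin terminal + freight + insurance = 129818.70 + 579.43 + 265.37 + 254.62 + 3561.90 + 46.19 = 134526.21
Import duty = 134526.21 × 22.2% = 29864.82
Buyer bears: inland to port 579.43 + export clearance 265.37 + origin terminal 254.62 + freight 3561.90 + insurance 46.19 + delivery 2150.56 + duty 29864.82 = 36722.89
Landed cost = invoice 129818.70 + 36722.89 = 166541.59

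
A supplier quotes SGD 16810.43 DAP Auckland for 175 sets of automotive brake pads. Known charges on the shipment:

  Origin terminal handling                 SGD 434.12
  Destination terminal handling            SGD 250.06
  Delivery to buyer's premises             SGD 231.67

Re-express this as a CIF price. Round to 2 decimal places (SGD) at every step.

CIF price: SGD 16328.70

Not relevant to the conversion: origin terminal — on the seller under both DAP and CIF; already in the DAP price and stays in the CIF price.
From DAP to CIF, the seller no longer bears: destination terminal, delivery.
CIF price = 16810.43 − 250.06 − 231.67 = 16328.70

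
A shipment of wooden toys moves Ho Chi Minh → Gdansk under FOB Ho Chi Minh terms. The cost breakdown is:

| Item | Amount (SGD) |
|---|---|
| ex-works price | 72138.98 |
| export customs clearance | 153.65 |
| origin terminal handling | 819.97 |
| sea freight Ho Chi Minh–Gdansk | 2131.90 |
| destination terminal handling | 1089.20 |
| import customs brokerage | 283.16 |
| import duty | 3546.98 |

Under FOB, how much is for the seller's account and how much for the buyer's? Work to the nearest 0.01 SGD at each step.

FOB: the seller bears costs until goods are on board at the origin port; the buyer bears freight, insurance and all costs thereafter.
Seller's account: goods 72138.98 + export clearance 153.65 + origin terminal 819.97 = 73112.60
Buyer's account: freight 2131.90 + destination terminal 1089.20 + brokerage 283.16 + duty 3546.98 = 7051.24

Seller: SGD 73112.60; buyer: SGD 7051.24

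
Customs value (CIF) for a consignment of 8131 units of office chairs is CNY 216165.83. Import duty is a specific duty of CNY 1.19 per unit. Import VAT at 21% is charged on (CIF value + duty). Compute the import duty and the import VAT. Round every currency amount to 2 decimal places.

Import duty = 8131 × 1.19 = 9675.89
VAT base = CIF + duty = 216165.83 + 9675.89 = 225841.72
Import VAT = 225841.72 × 21% = 47426.76

Import duty: CNY 9675.89; import VAT: CNY 47426.76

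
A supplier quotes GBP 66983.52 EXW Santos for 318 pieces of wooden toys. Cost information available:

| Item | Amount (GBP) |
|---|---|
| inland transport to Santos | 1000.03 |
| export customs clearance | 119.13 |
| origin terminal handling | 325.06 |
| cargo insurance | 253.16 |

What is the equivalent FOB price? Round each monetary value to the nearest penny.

Not relevant to the conversion: insurance — on the buyer under both terms; not part of either seller's price.
From EXW to FOB, the seller additionally bears: inland to port, export clearance, origin terminal.
FOB price = 66983.52 + 1000.03 + 119.13 + 325.06 = 68427.74

FOB price: GBP 68427.74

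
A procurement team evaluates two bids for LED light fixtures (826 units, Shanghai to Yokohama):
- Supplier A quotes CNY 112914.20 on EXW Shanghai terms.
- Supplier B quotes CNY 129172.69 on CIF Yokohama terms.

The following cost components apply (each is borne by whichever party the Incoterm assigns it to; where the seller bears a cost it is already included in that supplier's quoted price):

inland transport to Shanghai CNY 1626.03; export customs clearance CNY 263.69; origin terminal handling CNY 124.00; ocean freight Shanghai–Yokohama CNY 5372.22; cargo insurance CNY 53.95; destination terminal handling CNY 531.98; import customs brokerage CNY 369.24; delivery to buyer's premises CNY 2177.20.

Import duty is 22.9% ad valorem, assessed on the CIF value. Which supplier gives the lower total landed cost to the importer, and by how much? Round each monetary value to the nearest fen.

Supplier A (EXW):
CIF value = EXW price + inland to port + export clearance + origin terminal + freight + insurance = 112914.20 + 1626.03 + 263.69 + 124.00 + 5372.22 + 53.95 = 120354.09
Import duty = 120354.09 × 22.9% = 27561.09
Buyer bears (A): 1626.03 + 263.69 + 124.00 + 5372.22 + 53.95 + 531.98 + 369.24 + 2177.20 = 10518.31
Landed cost (A) = invoice 112914.20 + 10518.31 + duty 27561.09 = 150993.60
Supplier B (CIF):
The CIF price already equals the CIF value: 129172.69
Import duty = 129172.69 × 22.9% = 29580.55
Buyer bears (B): 531.98 + 369.24 + 2177.20 = 3078.42
Landed cost (B) = invoice 129172.69 + 3078.42 + duty 29580.55 = 161831.66
Difference = |150993.60 − 161831.66| = 10838.06

Supplier A is cheaper by CNY 10838.06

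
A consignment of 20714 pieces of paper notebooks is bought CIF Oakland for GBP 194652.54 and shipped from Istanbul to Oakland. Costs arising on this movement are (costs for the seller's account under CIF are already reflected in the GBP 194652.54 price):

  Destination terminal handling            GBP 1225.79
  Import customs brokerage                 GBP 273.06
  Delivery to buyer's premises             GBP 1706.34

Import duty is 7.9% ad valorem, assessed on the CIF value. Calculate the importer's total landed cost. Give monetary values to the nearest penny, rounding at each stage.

Total landed cost: GBP 213235.28

CIF: the seller pays costs through ocean freight and marine insurance to the destination port.
The CIF price already equals the CIF value: 194652.54
Import duty = 194652.54 × 7.9% = 15377.55
Buyer bears: destination terminal 1225.79 + brokerage 273.06 + delivery 1706.34 + duty 15377.55 = 18582.74
Landed cost = invoice 194652.54 + 18582.74 = 213235.28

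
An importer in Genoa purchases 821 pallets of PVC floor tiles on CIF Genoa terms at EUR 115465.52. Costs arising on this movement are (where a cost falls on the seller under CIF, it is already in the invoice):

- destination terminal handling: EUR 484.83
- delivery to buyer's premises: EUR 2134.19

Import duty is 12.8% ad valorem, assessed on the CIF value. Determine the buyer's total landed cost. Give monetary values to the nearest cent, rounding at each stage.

CIF: the seller pays costs through ocean freight and marine insurance to the destination port.
The CIF price already equals the CIF value: 115465.52
Import duty = 115465.52 × 12.8% = 14779.59
Buyer bears: destination terminal 484.83 + delivery 2134.19 + duty 14779.59 = 17398.61
Landed cost = invoice 115465.52 + 17398.61 = 132864.13

Total landed cost: EUR 132864.13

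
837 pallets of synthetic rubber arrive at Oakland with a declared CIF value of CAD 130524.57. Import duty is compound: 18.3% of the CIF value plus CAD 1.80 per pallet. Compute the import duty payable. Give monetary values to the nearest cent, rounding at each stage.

Ad valorem component: 130524.57 × 18.3% = 23886.00
Specific component: 837 × 1.80 = 1506.60
Import duty = 23886.00 + 1506.60 = 25392.60

Import duty: CAD 25392.60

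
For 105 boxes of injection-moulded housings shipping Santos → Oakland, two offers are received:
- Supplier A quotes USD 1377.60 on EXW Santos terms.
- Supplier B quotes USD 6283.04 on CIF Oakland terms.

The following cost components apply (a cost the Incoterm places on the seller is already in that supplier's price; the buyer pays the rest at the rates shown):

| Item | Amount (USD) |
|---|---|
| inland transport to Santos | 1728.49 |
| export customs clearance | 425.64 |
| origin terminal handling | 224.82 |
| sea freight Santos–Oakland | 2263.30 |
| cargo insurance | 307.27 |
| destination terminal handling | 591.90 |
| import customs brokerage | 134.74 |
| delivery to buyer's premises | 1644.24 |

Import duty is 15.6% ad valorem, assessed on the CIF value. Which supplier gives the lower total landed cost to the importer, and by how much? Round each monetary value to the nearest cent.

Supplier B is cheaper by USD 50.96

Supplier A (EXW):
CIF value = EXW price + inland to port + export clearance + origin terminal + freight + insurance = 1377.60 + 1728.49 + 425.64 + 224.82 + 2263.30 + 307.27 = 6327.12
Import duty = 6327.12 × 15.6% = 987.03
Buyer bears (A): 1728.49 + 425.64 + 224.82 + 2263.30 + 307.27 + 591.90 + 134.74 + 1644.24 = 7320.40
Landed cost (A) = invoice 1377.60 + 7320.40 + duty 987.03 = 9685.03
Supplier B (CIF):
The CIF price already equals the CIF value: 6283.04
Import duty = 6283.04 × 15.6% = 980.15
Buyer bears (B): 591.90 + 134.74 + 1644.24 = 2370.88
Landed cost (B) = invoice 6283.04 + 2370.88 + duty 980.15 = 9634.07
Difference = |9685.03 − 9634.07| = 50.96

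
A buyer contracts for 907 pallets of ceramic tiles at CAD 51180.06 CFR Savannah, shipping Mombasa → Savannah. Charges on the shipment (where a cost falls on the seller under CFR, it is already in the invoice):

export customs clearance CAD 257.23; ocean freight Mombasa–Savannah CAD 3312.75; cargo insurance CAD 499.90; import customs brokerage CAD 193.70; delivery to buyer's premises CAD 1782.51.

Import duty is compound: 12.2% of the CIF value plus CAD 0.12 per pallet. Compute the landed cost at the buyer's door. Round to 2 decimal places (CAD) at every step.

CFR: the seller pays costs through ocean freight to the destination port, but not insurance.
Already in the invoice (seller's account under CFR): export clearance, freight — exclude.
CIF value = CFR price + insurance = 51180.06 + 499.90 = 51679.96
Ad valorem component: 51679.96 × 12.2% = 6304.96
Specific component: 907 × 0.12 = 108.84
Import duty = 6304.96 + 108.84 = 6413.80
Buyer bears: insurance 499.90 + brokerage 193.70 + delivery 1782.51 + duty 6413.80 = 8889.91
Landed cost = invoice 51180.06 + 8889.91 = 60069.97

Total landed cost: CAD 60069.97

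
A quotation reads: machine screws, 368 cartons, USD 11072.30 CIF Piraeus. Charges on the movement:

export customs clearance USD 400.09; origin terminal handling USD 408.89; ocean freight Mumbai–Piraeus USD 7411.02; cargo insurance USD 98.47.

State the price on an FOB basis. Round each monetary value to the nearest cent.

Not relevant to the conversion: origin terminal, export clearance — on the seller under both CIF and FOB; already in the CIF price and stays in the FOB price.
From CIF to FOB, the seller no longer bears: freight, insurance.
FOB price = 11072.30 − 7411.02 − 98.47 = 3562.81

FOB price: USD 3562.81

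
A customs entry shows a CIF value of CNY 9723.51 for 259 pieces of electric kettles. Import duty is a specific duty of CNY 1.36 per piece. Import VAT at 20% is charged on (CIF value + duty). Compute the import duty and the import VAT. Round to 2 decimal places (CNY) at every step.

Import duty = 259 × 1.36 = 352.24
VAT base = CIF + duty = 9723.51 + 352.24 = 10075.75
Import VAT = 10075.75 × 20% = 2015.15

Import duty: CNY 352.24; import VAT: CNY 2015.15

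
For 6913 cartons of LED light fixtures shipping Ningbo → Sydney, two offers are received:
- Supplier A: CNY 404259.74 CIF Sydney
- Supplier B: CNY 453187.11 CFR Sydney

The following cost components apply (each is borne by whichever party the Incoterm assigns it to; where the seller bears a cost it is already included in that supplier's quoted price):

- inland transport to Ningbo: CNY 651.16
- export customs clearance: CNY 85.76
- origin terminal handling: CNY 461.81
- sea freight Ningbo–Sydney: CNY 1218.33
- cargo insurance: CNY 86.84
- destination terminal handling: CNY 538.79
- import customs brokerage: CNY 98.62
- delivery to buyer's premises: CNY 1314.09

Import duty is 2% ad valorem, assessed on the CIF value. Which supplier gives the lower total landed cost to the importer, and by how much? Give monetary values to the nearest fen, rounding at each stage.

Supplier A (CIF):
The CIF price already equals the CIF value: 404259.74
Import duty = 404259.74 × 2% = 8085.19
Buyer bears (A): 538.79 + 98.62 + 1314.09 = 1951.50
Landed cost (A) = invoice 404259.74 + 1951.50 + duty 8085.19 = 414296.43
Supplier B (CFR):
CIF value = CFR price + insurance = 453187.11 + 86.84 = 453273.95
Import duty = 453273.95 × 2% = 9065.48
Buyer bears (B): 86.84 + 538.79 + 98.62 + 1314.09 = 2038.34
Landed cost (B) = invoice 453187.11 + 2038.34 + duty 9065.48 = 464290.93
Difference = |414296.43 − 464290.93| = 49994.50

Supplier A is cheaper by CNY 49994.50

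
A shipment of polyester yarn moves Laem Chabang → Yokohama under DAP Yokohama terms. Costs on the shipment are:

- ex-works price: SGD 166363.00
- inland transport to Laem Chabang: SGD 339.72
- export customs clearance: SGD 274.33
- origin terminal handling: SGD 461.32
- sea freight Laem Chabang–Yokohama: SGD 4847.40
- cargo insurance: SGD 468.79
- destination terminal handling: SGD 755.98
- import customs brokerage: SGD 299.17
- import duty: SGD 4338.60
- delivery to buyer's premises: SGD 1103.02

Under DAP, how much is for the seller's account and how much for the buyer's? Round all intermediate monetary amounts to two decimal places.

DAP: the seller bears all costs to the named destination except import duty and clearance.
Seller's account: goods 166363.00 + inland to port 339.72 + export clearance 274.33 + origin terminal 461.32 + freight 4847.40 + insurance 468.79 + destination terminal 755.98 + delivery 1103.02 = 174613.56
Buyer's account: brokerage 299.17 + duty 4338.60 = 4637.77

Seller: SGD 174613.56; buyer: SGD 4637.77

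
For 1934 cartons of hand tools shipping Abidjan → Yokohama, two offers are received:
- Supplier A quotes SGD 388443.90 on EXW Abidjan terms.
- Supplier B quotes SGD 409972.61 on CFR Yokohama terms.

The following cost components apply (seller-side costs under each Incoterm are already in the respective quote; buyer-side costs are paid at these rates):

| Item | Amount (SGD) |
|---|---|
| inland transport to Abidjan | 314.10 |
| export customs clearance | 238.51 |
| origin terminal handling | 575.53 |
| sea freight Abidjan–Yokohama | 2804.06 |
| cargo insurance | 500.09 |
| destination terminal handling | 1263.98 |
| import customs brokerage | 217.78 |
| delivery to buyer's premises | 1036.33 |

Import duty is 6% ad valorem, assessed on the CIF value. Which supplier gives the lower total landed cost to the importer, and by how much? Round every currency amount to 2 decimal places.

Supplier A (EXW):
CIF value = EXW price + inland to port + export clearance + origin terminal + freight + insurance = 388443.90 + 314.10 + 238.51 + 575.53 + 2804.06 + 500.09 = 392876.19
Import duty = 392876.19 × 6% = 23572.57
Buyer bears (A): 314.10 + 238.51 + 575.53 + 2804.06 + 500.09 + 1263.98 + 217.78 + 1036.33 = 6950.38
Landed cost (A) = invoice 388443.90 + 6950.38 + duty 23572.57 = 418966.85
Supplier B (CFR):
CIF value = CFR price + insurance = 409972.61 + 500.09 = 410472.70
Import duty = 410472.70 × 6% = 24628.36
Buyer bears (B): 500.09 + 1263.98 + 217.78 + 1036.33 = 3018.18
Landed cost (B) = invoice 409972.61 + 3018.18 + duty 24628.36 = 437619.15
Difference = |418966.85 − 437619.15| = 18652.30

Supplier A is cheaper by SGD 18652.30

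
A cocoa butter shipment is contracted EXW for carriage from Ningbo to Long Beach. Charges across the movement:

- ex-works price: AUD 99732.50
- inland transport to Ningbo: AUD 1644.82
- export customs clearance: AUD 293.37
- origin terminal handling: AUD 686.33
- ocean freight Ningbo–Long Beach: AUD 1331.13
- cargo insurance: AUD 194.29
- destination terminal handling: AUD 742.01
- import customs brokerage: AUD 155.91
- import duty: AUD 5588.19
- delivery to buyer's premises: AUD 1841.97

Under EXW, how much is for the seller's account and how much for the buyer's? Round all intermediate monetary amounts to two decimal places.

EXW: the seller makes goods available at their premises; the buyer bears all onward costs.
Seller's account: goods 99732.50 = 99732.50
Buyer's account: inland to port 1644.82 + export clearance 293.37 + origin terminal 686.33 + freight 1331.13 + insurance 194.29 + destination terminal 742.01 + brokerage 155.91 + duty 5588.19 + delivery 1841.97 = 12478.02

Seller: AUD 99732.50; buyer: AUD 12478.02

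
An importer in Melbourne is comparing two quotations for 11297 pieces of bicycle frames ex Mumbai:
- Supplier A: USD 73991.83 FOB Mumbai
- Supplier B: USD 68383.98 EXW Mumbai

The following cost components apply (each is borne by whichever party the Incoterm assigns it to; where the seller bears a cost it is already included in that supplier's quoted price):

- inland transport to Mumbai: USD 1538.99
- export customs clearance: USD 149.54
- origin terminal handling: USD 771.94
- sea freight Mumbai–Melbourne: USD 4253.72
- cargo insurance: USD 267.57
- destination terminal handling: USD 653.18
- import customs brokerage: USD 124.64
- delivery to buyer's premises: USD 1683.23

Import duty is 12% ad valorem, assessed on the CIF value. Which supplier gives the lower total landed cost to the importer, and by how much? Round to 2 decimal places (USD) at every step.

Supplier B is cheaper by USD 3525.06

Supplier A (FOB):
CIF value = FOB price + freight + insurance = 73991.83 + 4253.72 + 267.57 = 78513.12
Import duty = 78513.12 × 12% = 9421.57
Buyer bears (A): 4253.72 + 267.57 + 653.18 + 124.64 + 1683.23 = 6982.34
Landed cost (A) = invoice 73991.83 + 6982.34 + duty 9421.57 = 90395.74
Supplier B (EXW):
CIF value = EXW price + inland to port + export clearance + origin terminal + freight + insurance = 68383.98 + 1538.99 + 149.54 + 771.94 + 4253.72 + 267.57 = 75365.74
Import duty = 75365.74 × 12% = 9043.89
Buyer bears (B): 1538.99 + 149.54 + 771.94 + 4253.72 + 267.57 + 653.18 + 124.64 + 1683.23 = 9442.81
Landed cost (B) = invoice 68383.98 + 9442.81 + duty 9043.89 = 86870.68
Difference = |90395.74 − 86870.68| = 3525.06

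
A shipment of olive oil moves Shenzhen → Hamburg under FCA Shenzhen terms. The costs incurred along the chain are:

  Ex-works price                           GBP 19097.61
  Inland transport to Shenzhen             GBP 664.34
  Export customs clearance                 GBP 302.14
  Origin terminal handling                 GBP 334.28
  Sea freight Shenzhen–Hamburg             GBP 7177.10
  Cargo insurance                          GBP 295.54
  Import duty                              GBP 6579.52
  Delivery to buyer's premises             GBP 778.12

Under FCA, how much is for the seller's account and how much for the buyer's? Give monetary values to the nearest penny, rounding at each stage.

Seller: GBP 20064.09; buyer: GBP 15164.56

FCA: the seller delivers export-cleared goods to the carrier; the buyer bears costs from that point.
Seller's account: goods 19097.61 + inland to port 664.34 + export clearance 302.14 = 20064.09
Buyer's account: origin terminal 334.28 + freight 7177.10 + insurance 295.54 + duty 6579.52 + delivery 778.12 = 15164.56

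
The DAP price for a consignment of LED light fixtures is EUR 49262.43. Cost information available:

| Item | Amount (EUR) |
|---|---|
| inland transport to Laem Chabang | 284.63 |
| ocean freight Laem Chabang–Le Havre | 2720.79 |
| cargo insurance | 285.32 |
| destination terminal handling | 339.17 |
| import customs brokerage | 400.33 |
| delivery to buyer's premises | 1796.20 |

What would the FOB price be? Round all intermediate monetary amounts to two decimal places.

FOB price: EUR 44120.95

Not relevant to the conversion: inland to port — on the seller under both DAP and FOB; already in the DAP price and stays in the FOB price. brokerage — on the buyer under both terms; not part of either seller's price.
From DAP to FOB, the seller no longer bears: freight, insurance, destination terminal, delivery.
FOB price = 49262.43 − 2720.79 − 285.32 − 339.17 − 1796.20 = 44120.95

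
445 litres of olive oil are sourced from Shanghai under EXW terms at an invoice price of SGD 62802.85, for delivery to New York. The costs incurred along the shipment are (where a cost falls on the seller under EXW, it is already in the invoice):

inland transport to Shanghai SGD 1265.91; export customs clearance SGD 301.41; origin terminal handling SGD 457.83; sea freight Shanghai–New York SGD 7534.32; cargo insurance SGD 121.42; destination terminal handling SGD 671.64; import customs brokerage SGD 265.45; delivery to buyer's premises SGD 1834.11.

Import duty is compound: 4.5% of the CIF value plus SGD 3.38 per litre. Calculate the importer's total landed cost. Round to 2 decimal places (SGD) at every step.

Total landed cost: SGD 80020.81

EXW: the seller makes goods available at their premises; the buyer bears all onward costs.
CIF value = EXW price + inland to port + export clearance + origin terminal + freight + insurance = 62802.85 + 1265.91 + 301.41 + 457.83 + 7534.32 + 121.42 = 72483.74
Ad valorem component: 72483.74 × 4.5% = 3261.77
Specific component: 445 × 3.38 = 1504.10
Import duty = 3261.77 + 1504.10 = 4765.87
Buyer bears: inland to port 1265.91 + export clearance 301.41 + origin terminal 457.83 + freight 7534.32 + insurance 121.42 + destination terminal 671.64 + brokerage 265.45 + delivery 1834.11 + duty 4765.87 = 17217.96
Landed cost = invoice 62802.85 + 17217.96 = 80020.81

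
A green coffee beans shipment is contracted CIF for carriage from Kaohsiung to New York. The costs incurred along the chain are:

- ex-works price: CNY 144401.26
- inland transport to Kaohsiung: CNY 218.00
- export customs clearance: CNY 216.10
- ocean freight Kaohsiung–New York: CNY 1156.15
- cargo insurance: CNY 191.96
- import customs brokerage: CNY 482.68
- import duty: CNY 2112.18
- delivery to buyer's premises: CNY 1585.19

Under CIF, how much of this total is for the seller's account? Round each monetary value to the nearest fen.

Seller's account: CNY 146183.47

CIF: the seller pays costs through ocean freight and marine insurance to the destination port.
Seller's account: goods 144401.26 + inland to port 218.00 + export clearance 216.10 + freight 1156.15 + insurance 191.96 = 146183.47
Buyer's account: brokerage 482.68 + duty 2112.18 + delivery 1585.19 = 4180.05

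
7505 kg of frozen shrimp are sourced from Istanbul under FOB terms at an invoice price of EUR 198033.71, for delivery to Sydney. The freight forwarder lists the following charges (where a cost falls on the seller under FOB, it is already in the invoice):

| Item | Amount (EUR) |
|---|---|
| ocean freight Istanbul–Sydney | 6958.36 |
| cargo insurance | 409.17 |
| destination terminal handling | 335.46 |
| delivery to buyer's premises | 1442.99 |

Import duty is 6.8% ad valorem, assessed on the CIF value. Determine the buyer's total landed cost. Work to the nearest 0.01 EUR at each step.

FOB: the seller bears costs until goods are on board at the origin port; the buyer bears freight, insurance and all costs thereafter.
CIF value = FOB price + freight + insurance = 198033.71 + 6958.36 + 409.17 = 205401.24
Import duty = 205401.24 × 6.8% = 13967.28
Buyer bears: freight 6958.36 + insurance 409.17 + destination terminal 335.46 + delivery 1442.99 + duty 13967.28 = 23113.26
Landed cost = invoice 198033.71 + 23113.26 = 221146.97

Total landed cost: EUR 221146.97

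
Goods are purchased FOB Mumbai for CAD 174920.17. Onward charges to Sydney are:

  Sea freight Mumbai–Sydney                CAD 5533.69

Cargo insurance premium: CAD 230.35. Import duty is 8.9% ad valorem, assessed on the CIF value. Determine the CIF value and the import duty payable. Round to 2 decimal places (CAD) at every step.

CIF value: CAD 180684.21; import duty: CAD 16080.89

CIF = FOB price + freight + insurance
CIF = 174920.17 + 5533.69 + 230.35 = 180684.21
Import duty = 180684.21 × 8.9% = 16080.89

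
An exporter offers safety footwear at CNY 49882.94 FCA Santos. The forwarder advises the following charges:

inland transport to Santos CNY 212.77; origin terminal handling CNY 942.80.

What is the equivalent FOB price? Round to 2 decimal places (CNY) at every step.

FOB price: CNY 50825.74

Not relevant to the conversion: inland to port — on the seller under both FCA and FOB; already in the FCA price and stays in the FOB price.
From FCA to FOB, the seller additionally bears: origin terminal.
FOB price = 49882.94 + 942.80 = 50825.74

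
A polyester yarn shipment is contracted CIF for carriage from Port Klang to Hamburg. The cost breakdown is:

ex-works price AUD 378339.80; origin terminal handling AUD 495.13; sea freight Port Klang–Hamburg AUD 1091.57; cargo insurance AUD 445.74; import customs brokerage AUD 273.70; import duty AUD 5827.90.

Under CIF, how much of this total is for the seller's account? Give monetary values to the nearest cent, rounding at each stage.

CIF: the seller pays costs through ocean freight and marine insurance to the destination port.
Seller's account: goods 378339.80 + origin terminal 495.13 + freight 1091.57 + insurance 445.74 = 380372.24
Buyer's account: brokerage 273.70 + duty 5827.90 = 6101.60

Seller's account: AUD 380372.24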